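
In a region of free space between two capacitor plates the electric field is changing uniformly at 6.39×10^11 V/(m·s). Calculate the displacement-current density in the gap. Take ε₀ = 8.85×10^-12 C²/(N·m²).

5.66 A/m²

J_d = ε₀ dE/dt = (8.85×10^-12)(6.39×10^11) = 5.66 A/m².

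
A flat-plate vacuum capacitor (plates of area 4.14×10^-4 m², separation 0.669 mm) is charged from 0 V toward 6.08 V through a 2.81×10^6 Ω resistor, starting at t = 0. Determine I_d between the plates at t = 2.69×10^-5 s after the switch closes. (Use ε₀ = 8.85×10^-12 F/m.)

C = ε₀A/d = (8.85×10^-12)(4.14×10^-4)/(6.69×10^-4) = 5.477×10^-12 F, so τ = RC = 1.539×10^-5 s.
The conduction current is I(t) = (V₀/R) e^(−t/τ), and the displacement current between the plates equals it.
t/τ = 1.748; I_d = (6.08/2.81×10^6) · e^(−1.748) = (2.164×10^-6)(0.1741) = 3.77×10^-7 A.

3.77×10^-7 A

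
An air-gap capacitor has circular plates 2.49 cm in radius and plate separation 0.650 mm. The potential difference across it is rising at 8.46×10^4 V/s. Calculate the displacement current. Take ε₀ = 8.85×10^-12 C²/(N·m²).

2.24×10^-6 A

E = V/d so dE/dt = (dV/dt)/d = 1.302×10^8 V/(m·s), and I_d = ε₀ A dE/dt = (8.85×10^-12)(1.948×10^-3)(1.302×10^8) = 2.24×10^-6 A.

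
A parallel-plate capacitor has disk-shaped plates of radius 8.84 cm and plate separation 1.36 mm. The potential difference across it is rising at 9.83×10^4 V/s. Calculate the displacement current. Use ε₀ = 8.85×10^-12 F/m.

1.57×10^-5 A

The displacement current equals the charging current C dV/dt. With C = ε₀A/d = (8.85×10^-12)(0.02455)/(1.36×10^-3) = 1.598×10^-10 F, I_d = (1.598×10^-10)(9.83×10^4) = 1.57×10^-5 A.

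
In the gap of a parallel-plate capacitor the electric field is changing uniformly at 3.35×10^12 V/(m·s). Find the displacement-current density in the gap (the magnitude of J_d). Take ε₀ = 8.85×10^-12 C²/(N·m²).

J_d = ε₀ dE/dt = (8.85×10^-12)(3.35×10^12) = 29.6 A/m².

29.6 A/m²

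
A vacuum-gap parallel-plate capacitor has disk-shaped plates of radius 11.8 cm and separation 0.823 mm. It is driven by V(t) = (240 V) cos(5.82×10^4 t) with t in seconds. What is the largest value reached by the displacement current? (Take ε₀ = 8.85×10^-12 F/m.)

6.57×10^-3 A

C = ε₀A/d = (8.85×10^-12)(0.04374)/(8.23×10^-4) = 4.704×10^-10 F; ω = 5.82×10^4 rad/s.
I_d = C dV/dt, so |I_d|_max = C V₀ ω = (4.704×10^-10)(240)(5.82×10^4) = 6.57×10^-3 A.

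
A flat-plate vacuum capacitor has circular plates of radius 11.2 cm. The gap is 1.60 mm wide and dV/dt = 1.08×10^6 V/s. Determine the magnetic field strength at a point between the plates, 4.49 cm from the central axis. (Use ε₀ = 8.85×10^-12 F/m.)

I_d = C dV/dt with C = ε₀πR²/d = 2.180×10^-10 F, so I_d = (2.180×10^-10)(1.08×10^6) = 2.354×10^-4 A.
∮B·dl = μ₀ I_d,enc with I_d,enc = I_d r²/R² = 3.783×10^-5 A; so B = μ₀ I_d,enc/(2πr) = 1.69×10^-10 T.

1.69×10^-10 T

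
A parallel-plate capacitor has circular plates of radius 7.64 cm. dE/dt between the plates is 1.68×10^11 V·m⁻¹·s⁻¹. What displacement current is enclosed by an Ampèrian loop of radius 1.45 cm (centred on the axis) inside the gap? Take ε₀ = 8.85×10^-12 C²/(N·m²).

I_d = ε₀ dΦ_E/dt = ε₀ πR² (dE/dt) = (8.85×10^-12)(0.01834)(1.68×10^11) = 0.02727 A through the full plate area.
Since J_d is uniform, the enclosed fraction is (r/R)² = 0.03602, giving I_d,enc = 9.82×10^-4 A.

9.82×10^-4 A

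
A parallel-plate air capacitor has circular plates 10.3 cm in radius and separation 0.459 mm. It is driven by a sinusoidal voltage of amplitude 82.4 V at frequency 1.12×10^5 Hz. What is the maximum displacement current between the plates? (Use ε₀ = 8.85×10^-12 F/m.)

0.0373 A

C = ε₀A/d = (8.85×10^-12)(0.03333)/(4.59×10^-4) = 6.426×10^-10 F; ω = 2πf = 7.037×10^5 rad/s.
I_d = C dV/dt, so |I_d|_max = C V₀ ω = (6.426×10^-10)(82.4)(7.037×10^5) = 0.0373 A.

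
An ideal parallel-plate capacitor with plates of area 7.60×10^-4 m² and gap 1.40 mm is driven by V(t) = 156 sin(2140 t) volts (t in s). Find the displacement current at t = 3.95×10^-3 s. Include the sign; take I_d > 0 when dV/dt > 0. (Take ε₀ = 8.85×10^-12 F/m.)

-9.04×10^-7 A

dV/dt = (156)(2140)·cos(8.453) = -1.882×10^5 V/s.
I_d = C dV/dt with C = ε₀A/d = (8.85×10^-12)(7.60×10^-4)/(1.40×10^-3) = 4.804×10^-12 F, so I_d = (4.804×10^-12)(-1.882×10^5) = -9.04×10^-7 A.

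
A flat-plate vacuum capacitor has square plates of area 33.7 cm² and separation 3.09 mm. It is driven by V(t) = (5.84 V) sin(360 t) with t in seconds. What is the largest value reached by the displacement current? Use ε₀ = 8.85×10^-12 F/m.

(dE/dt)_max = V₀ω/d = 6.804×10^5 V/(m·s); ω = 360 rad/s.
I_d,max = ε₀ A (dE/dt)_max = (8.85×10^-12)(3.37×10^-3)(6.804×10^5) = 2.03×10^-8 A.

2.03×10^-8 A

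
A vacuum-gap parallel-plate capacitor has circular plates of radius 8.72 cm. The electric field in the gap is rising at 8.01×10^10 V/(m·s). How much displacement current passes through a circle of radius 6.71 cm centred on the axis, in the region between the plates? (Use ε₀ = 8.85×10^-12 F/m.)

Through the whole plate area (πR² = 0.02389 m²), I_d = ε₀ πR² dE/dt = 0.01694 A.
The field is uniform, so I_d,enc = I_d (r/R)² = (0.01694)(6.71/8.72)² = 0.0100 A.

0.0100 A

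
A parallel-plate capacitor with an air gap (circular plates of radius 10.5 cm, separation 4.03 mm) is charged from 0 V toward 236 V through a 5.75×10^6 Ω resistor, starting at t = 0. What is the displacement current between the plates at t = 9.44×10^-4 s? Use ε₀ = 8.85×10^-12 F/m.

4.74×10^-6 A

C = ε₀A/d = (8.85×10^-12)(0.03464)/(4.03×10^-3) = 7.607×10^-11 F, so τ = RC = 4.374×10^-4 s.
The conduction current is I(t) = (V₀/R) e^(−t/τ), and the displacement current between the plates equals it.
t/τ = 2.158; I_d = (236/5.75×10^6) · e^(−2.158) = (4.104×10^-5)(0.1156) = 4.74×10^-6 A.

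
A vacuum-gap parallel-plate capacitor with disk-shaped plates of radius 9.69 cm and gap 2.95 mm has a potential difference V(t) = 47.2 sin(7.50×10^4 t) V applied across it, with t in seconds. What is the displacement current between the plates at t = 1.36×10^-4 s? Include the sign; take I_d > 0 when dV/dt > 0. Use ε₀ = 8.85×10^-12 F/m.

C = ε₀A/d = (8.85×10^-12)(0.02950)/(2.95×10^-3) = 8.850×10^-11 F. dV/dt = V₀ω·cos(ωt); at ωt = 10.2 rad this factor is -0.7143.
I_d = C dV/dt = (8.850×10^-11)(47.2)(7.50×10^4)(-0.7143) = -2.24×10^-4 A.

-2.24×10^-4 A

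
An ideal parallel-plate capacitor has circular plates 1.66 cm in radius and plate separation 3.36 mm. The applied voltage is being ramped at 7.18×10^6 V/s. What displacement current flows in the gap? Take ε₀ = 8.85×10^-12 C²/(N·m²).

1.64×10^-5 A

The displacement current equals the charging current C dV/dt. With C = ε₀A/d = (8.85×10^-12)(8.657×10^-4)/(3.36×10^-3) = 2.280×10^-12 F, I_d = (2.280×10^-12)(7.18×10^6) = 1.64×10^-5 A.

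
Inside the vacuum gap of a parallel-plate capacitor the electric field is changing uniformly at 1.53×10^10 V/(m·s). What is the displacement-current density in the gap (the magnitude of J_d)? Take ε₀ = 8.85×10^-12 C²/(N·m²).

0.135 A/m²

J_d = ε₀ ∂E/∂t, so J_d = 0.135 A/m².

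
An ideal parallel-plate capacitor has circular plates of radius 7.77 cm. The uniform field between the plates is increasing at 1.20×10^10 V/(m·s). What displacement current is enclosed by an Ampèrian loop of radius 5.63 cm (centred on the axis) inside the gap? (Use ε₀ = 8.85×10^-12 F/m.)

Through the whole plate area (πR² = 0.01897 m²), I_d = ε₀ πR² dE/dt = 2.015×10^-3 A.
The field is uniform, so I_d,enc = I_d (r/R)² = (2.015×10^-3)(5.63/7.77)² = 1.06×10^-3 A.

1.06×10^-3 A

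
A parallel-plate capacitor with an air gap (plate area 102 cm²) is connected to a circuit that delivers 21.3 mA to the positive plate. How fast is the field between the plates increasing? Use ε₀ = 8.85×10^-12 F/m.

Charge continuity gives I_d = I = 0.0213 A between the plates.
Inverting I_d = ε₀ A dE/dt gives dE/dt = 0.0213 / (8.85×10^-12 · 0.0102) = 2.36×10^11 V/(m·s).

2.36×10^11 V/(m·s)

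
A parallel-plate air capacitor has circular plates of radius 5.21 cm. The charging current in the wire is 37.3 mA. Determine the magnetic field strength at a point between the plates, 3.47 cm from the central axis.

9.54×10^-8 T

By continuity the displacement current in the gap matches the conduction current: I_d = 0.0373 A.
For r < R the Ampère–Maxwell law gives B(2πr) = μ₀ I_d (r²/R²), so B = μ₀ I_d r/(2πR²) = (4π×10^-7)(0.0373)(0.0347)/(2π·0.0521²) = 9.54×10^-8 T.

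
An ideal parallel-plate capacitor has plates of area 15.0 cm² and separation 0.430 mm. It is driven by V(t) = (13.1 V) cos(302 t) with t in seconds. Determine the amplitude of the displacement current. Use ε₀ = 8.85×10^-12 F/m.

1.22×10^-7 A

C = ε₀A/d = (8.85×10^-12)(1.50×10^-3)/(4.30×10^-4) = 3.087×10^-11 F; ω = 302 rad/s.
I_d = C dV/dt, so |I_d|_max = C V₀ ω = (3.087×10^-11)(13.1)(302) = 1.22×10^-7 A.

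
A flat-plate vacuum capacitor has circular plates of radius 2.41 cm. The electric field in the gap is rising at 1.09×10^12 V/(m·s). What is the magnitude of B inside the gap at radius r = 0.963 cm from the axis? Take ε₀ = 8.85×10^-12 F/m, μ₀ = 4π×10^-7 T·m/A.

5.84×10^-8 T

I_d = ε₀ dΦ_E/dt = ε₀ πR² (dE/dt) = (8.85×10^-12)(1.825×10^-3)(1.09×10^12) = 0.01760 A through the full plate area.
∮B·dl = μ₀ I_d,enc with I_d,enc = I_d r²/R² = 2.810×10^-3 A; so B = μ₀ I_d,enc/(2πr) = 5.84×10^-8 T.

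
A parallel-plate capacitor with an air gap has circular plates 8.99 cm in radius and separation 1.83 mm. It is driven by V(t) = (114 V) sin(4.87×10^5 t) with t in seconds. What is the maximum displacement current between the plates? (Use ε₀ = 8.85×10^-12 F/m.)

(dE/dt)_max = V₀ω/d = 3.034×10^10 V/(m·s); ω = 4.87×10^5 rad/s.
I_d,max = ε₀ A (dE/dt)_max = (8.85×10^-12)(0.02539)(3.034×10^10) = 6.82×10^-3 A.

6.82×10^-3 A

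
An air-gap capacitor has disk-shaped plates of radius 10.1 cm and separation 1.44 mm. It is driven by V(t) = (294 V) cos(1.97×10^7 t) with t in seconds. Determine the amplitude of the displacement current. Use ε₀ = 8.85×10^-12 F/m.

1.14 A

The displacement current equals the conduction current C dV/dt, which peaks at C V₀ ω.
With C = ε₀A/d = (8.85×10^-12)(0.03205)/(1.44×10^-3) = 1.970×10^-10 F and ω = 1.97×10^7 rad/s, I_d,max = (1.970×10^-10)(294)(1.97×10^7) = 1.14 A.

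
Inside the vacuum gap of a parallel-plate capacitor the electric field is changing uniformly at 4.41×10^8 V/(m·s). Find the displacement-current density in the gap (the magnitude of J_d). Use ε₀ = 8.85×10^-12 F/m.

The displacement-current density is ε₀ ∂E/∂t = (8.85×10^-12)(4.41×10^8) = 3.90×10^-3 A/m².

3.90×10^-3 A/m²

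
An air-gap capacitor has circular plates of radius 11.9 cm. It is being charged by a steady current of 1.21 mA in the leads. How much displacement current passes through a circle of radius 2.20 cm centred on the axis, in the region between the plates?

4.14×10^-5 A

No conduction current crosses the gap, so I_d there equals the 1.21×10^-3 A in the leads.
Since J_d is uniform, the enclosed fraction is (r/R)² = 0.03418, giving I_d,enc = 4.14×10^-5 A.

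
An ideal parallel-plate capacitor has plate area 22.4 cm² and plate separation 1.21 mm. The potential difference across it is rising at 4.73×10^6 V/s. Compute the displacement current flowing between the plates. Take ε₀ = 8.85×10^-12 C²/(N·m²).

7.75×10^-5 A

The displacement current equals the charging current C dV/dt. With C = ε₀A/d = (8.85×10^-12)(2.24×10^-3)/(1.21×10^-3) = 1.638×10^-11 F, I_d = (1.638×10^-11)(4.73×10^6) = 7.75×10^-5 A.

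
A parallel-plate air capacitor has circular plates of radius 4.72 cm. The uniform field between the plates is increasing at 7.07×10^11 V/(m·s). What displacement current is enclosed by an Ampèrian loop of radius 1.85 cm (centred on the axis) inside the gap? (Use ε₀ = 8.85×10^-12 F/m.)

Through the whole plate area (πR² = 6.999×10^-3 m²), I_d = ε₀ πR² dE/dt = 0.04379 A.
Through an area πr² the displacement current is I_d·(πr²/πR²) = I_d (r/R)² = 6.73×10^-3 A.

6.73×10^-3 A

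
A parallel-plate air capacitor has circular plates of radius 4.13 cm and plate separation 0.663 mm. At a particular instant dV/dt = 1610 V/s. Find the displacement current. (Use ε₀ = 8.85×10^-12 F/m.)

The displacement current equals the charging current C dV/dt. With C = ε₀A/d = (8.85×10^-12)(5.359×10^-3)/(6.63×10^-4) = 7.153×10^-11 F, I_d = (7.153×10^-11)(1610) = 1.15×10^-7 A.

1.15×10^-7 A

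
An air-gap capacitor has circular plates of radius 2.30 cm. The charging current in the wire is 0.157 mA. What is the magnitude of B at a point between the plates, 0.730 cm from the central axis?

Between the plates the displacement current equals the wire current: I_d = 0.157 mA = 1.57×10^-4 A.
An Ampèrian loop of radius r encloses a fraction (r/R)² of I_d. Then B·2πr = μ₀ I_d (r/R)², giving B = μ₀ I_d r/(2πR²) = 4.33×10^-10 T.

4.33×10^-10 T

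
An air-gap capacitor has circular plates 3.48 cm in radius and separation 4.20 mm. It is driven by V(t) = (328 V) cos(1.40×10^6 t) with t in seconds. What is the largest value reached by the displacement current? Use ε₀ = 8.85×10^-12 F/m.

3.68×10^-3 A

The displacement current equals the conduction current C dV/dt, which peaks at C V₀ ω.
With C = ε₀A/d = (8.85×10^-12)(3.805×10^-3)/(4.20×10^-3) = 8.018×10^-12 F and ω = 1.40×10^6 rad/s, I_d,max = (8.018×10^-12)(328)(1.40×10^6) = 3.68×10^-3 A.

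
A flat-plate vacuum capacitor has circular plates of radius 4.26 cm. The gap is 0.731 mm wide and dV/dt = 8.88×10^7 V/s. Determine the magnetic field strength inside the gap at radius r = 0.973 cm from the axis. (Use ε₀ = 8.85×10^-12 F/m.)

6.57×10^-9 T

With E = V/d, dE/dt = 1.215×10^11 V/(m·s) and πR² = 5.701×10^-3 m², giving I_d = ε₀ πR² dE/dt = 6.130×10^-3 A.
∮B·dl = μ₀ I_d,enc with I_d,enc = I_d r²/R² = 3.198×10^-4 A; so B = μ₀ I_d,enc/(2πr) = 6.57×10^-9 T.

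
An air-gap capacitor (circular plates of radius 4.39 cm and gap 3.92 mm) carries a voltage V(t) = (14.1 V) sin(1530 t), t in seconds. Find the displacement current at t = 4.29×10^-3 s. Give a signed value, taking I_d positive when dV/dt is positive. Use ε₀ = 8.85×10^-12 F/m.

C = ε₀A/d = (8.85×10^-12)(6.055×10^-3)/(3.92×10^-3) = 1.367×10^-11 F. dV/dt = V₀ω·cos(ωt); at ωt = 6.5637 rad this factor is 0.9609.
I_d = C dV/dt = (1.367×10^-11)(14.1)(1530)(0.9609) = 2.83×10^-7 A.

2.83×10^-7 A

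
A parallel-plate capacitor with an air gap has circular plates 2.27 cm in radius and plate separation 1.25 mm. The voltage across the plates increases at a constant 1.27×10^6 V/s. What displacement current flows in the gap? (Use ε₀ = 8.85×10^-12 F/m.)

1.46×10^-5 A

C = ε₀A/d = (8.85×10^-12)(1.619×10^-3)/(1.25×10^-3) = 1.146×10^-11 F.
I_d = C dV/dt = (1.146×10^-11)(1.27×10^6) = 1.46×10^-5 A.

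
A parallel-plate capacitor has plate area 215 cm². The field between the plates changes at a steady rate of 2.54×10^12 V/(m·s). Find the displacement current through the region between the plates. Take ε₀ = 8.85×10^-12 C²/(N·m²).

0.483 A

With a uniform field, Φ_E = EA, so I_d = ε₀ A dE/dt = 0.483 A.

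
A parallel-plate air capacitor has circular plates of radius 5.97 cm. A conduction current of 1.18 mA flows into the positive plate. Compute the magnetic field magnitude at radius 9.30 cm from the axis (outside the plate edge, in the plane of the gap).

No conduction current crosses the gap, so I_d there equals the 1.18×10^-3 A in the leads.
Outside the plates the loop encloses all of I_d, so B·2πr = μ₀ I_d and B = 2.54×10^-9 T.

2.54×10^-9 T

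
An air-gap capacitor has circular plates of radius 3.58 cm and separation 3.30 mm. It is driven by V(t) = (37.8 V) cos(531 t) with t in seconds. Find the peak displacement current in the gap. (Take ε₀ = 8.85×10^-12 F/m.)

C = ε₀A/d = (8.85×10^-12)(4.026×10^-3)/(3.30×10^-3) = 1.080×10^-11 F; ω = 531 rad/s.
I_d = C dV/dt, so |I_d|_max = C V₀ ω = (1.080×10^-11)(37.8)(531) = 2.17×10^-7 A.

2.17×10^-7 A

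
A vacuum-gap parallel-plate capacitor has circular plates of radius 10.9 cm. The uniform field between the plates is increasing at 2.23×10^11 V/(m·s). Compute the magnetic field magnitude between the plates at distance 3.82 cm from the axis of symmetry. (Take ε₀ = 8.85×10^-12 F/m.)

Total displacement current: I_d = ε₀(πR²)(dE/dt) = (8.85×10^-12)(0.03733)(2.23×10^11) = 0.07367 A.
For r < R the Ampère–Maxwell law gives B(2πr) = μ₀ I_d (r²/R²), so B = μ₀ I_d r/(2πR²) = (4π×10^-7)(0.07367)(0.0382)/(2π·0.109²) = 4.74×10^-8 T.

4.74×10^-8 T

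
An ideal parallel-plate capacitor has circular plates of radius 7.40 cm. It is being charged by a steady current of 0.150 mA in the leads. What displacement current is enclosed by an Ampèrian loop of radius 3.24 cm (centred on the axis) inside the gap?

By continuity the displacement current in the gap matches the conduction current: I_d = 1.50×10^-4 A.
The field is uniform, so I_d,enc = I_d (r/R)² = (1.50×10^-4)(3.24/7.40)² = 2.88×10^-5 A.

2.88×10^-5 A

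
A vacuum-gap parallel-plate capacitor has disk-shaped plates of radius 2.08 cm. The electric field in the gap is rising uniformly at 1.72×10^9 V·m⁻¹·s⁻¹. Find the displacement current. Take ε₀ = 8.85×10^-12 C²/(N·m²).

The displacement current is ε₀ times dΦ_E/dt = ε₀ A dE/dt = (8.85×10^-12)(1.359×10^-3)(1.72×10^9) = 2.07×10^-5 A.

2.07×10^-5 A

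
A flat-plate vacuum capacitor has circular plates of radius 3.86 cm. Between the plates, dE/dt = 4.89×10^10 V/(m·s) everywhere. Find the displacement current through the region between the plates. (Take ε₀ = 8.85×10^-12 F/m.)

2.03×10^-3 A

I_d = ε₀ A (dE/dt) = (8.85×10^-12)(4.681×10^-3 m²)(4.89×10^10) = 2.03×10^-3 A.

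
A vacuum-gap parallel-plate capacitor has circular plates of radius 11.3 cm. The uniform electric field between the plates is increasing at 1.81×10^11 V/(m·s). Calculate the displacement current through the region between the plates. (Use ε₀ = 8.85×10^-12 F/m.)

0.0643 A

With a uniform field, Φ_E = EA, so I_d = ε₀ A dE/dt = 0.0643 A.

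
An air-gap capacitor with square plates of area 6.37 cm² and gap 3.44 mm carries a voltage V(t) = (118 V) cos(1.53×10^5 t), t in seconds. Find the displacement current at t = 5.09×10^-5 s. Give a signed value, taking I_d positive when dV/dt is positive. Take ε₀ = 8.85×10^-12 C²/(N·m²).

dV/dt = (118)(1.53×10^5)·−sin(7.7877) = -1.801×10^7 V/s.
I_d = C dV/dt with C = ε₀A/d = (8.85×10^-12)(6.37×10^-4)/(3.44×10^-3) = 1.639×10^-12 F, so I_d = (1.639×10^-12)(-1.801×10^7) = -2.95×10^-5 A.

-2.95×10^-5 A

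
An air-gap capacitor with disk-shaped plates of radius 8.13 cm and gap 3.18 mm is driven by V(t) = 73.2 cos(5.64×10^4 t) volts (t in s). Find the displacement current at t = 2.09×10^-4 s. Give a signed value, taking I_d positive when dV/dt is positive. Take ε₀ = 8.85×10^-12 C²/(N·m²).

dE/dt = (V₀ω/d)·−sin(ωt) with ωt = 11.7876 rad: (73.2)(5.64×10^4)(0.7024)/(3.18×10^-3) = 9.119×10^8 V/(m·s).
I_d = ε₀ A dE/dt = (8.85×10^-12)(0.02076)(9.119×10^8) = 1.68×10^-4 A.

1.68×10^-4 A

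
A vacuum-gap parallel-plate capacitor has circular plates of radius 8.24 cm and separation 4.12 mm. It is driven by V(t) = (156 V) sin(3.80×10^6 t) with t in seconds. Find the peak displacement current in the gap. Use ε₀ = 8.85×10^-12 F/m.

The displacement current equals the conduction current C dV/dt, which peaks at C V₀ ω.
With C = ε₀A/d = (8.85×10^-12)(0.02133)/(4.12×10^-3) = 4.582×10^-11 F and ω = 3.80×10^6 rad/s, I_d,max = (4.582×10^-11)(156)(3.80×10^6) = 0.0272 A.

0.0272 A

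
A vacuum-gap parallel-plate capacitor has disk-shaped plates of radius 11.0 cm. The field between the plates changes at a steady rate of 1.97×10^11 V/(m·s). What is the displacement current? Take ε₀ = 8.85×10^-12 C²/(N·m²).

0.0663 A

With a uniform field, Φ_E = EA, so I_d = ε₀ A dE/dt = 0.0663 A.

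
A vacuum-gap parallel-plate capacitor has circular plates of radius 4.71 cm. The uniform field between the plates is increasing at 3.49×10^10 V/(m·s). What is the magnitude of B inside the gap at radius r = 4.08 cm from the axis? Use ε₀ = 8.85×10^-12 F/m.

Through the whole plate area (πR² = 6.969×10^-3 m²), I_d = ε₀ πR² dE/dt = 2.152×10^-3 A.
∮B·dl = μ₀ I_d,enc with I_d,enc = I_d r²/R² = 1.615×10^-3 A; so B = μ₀ I_d,enc/(2πr) = 7.92×10^-9 T.

7.92×10^-9 T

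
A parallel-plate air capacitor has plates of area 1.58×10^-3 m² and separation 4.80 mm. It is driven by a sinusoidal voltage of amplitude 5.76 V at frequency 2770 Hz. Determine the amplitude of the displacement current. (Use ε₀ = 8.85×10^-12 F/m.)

2.92×10^-7 A

C = ε₀A/d = (8.85×10^-12)(1.58×10^-3)/(4.80×10^-3) = 2.913×10^-12 F; ω = 2πf = 1.740×10^4 rad/s.
I_d = C dV/dt, so |I_d|_max = C V₀ ω = (2.913×10^-12)(5.76)(1.740×10^4) = 2.92×10^-7 A.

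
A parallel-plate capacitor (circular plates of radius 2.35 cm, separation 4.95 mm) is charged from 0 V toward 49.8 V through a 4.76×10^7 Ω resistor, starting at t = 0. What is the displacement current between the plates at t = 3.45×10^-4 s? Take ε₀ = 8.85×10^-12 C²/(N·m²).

1.01×10^-7 A

C = ε₀A/d = (8.85×10^-12)(1.735×10^-3)/(4.95×10^-3) = 3.102×10^-12 F and τ = RC = 1.477×10^-4 s. I_d in the gap equals the RC charging current.
I_d(t) = (V₀/R) e^(−t/τ) = 1.046×10^-6 · e^(−2.336) = 1.01×10^-7 A.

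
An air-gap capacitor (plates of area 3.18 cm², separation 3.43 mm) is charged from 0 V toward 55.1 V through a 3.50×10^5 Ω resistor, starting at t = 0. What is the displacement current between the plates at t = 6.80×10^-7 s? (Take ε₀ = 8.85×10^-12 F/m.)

1.47×10^-5 A

With C = ε₀A/d = (8.85×10^-12)(3.18×10^-4)/(3.43×10^-3) = 8.205×10^-13 F, the time constant is τ = RC = 2.872×10^-7 s, so t/τ = 2.368 and e^(−t/τ) = 0.09367.
I_d = I_cond = (V₀/R) e^(−t/τ) = (1.574×10^-4)(0.09367) = 1.47×10^-5 A.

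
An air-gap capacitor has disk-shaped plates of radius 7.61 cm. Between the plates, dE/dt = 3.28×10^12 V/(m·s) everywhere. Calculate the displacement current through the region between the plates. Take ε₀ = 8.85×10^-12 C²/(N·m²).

0.528 A

With a uniform field, Φ_E = EA, so I_d = ε₀ A dE/dt = 0.528 A.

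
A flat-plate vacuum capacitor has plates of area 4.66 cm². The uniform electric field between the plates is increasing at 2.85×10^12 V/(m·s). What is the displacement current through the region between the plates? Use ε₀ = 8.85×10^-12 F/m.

With a uniform field, Φ_E = EA, so I_d = ε₀ A dE/dt = 0.0118 A.

0.0118 A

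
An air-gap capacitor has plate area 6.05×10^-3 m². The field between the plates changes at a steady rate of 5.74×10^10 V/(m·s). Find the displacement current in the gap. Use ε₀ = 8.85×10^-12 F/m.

3.07×10^-3 A

With a uniform field, Φ_E = EA, so I_d = ε₀ A dE/dt = 3.07×10^-3 A.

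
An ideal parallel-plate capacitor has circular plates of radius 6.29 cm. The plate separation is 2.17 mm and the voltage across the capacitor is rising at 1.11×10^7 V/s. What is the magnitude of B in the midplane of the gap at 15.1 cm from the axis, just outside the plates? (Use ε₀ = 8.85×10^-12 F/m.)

7.45×10^-10 T

With E = V/d, dE/dt = 5.115×10^9 V/(m·s) and πR² = 0.01243 m², giving I_d = ε₀ πR² dE/dt = 5.627×10^-4 A.
For r ≥ R the full I_d is enclosed: B = μ₀ I_d/(2πr) = (4π×10^-7)(5.627×10^-4)/(2π·0.151) = 7.45×10^-10 T.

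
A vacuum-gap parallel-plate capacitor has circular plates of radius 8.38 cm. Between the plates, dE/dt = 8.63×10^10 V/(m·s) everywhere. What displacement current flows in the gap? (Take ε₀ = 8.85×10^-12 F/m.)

The displacement current is ε₀ times dΦ_E/dt = ε₀ A dE/dt = (8.85×10^-12)(0.02206)(8.63×10^10) = 0.0168 A.

0.0168 A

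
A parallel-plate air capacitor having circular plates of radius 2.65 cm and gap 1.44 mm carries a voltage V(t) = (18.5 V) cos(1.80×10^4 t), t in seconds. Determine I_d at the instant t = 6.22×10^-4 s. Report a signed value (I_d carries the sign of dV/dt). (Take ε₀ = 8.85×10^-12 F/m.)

dV/dt = (18.5)(1.80×10^4)·−sin(11.196) = 3.263×10^5 V/s.
I_d = C dV/dt with C = ε₀A/d = (8.85×10^-12)(2.206×10^-3)/(1.44×10^-3) = 1.356×10^-11 F, so I_d = (1.356×10^-11)(3.263×10^5) = 4.42×10^-6 A.

4.42×10^-6 A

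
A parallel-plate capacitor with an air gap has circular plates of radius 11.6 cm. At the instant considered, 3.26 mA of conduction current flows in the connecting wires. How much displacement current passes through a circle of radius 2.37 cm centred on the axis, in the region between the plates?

By continuity the displacement current in the gap matches the conduction current: I_d = 3.26×10^-3 A.
The field is uniform, so I_d,enc = I_d (r/R)² = (3.26×10^-3)(2.37/11.6)² = 1.36×10^-4 A.

1.36×10^-4 A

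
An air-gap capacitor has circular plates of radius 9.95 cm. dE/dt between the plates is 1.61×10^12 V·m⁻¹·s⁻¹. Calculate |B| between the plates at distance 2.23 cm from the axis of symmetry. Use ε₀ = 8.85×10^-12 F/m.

2.00×10^-7 T

Total displacement current: I_d = ε₀(πR²)(dE/dt) = (8.85×10^-12)(0.03110)(1.61×10^12) = 0.4431 A.
An Ampèrian loop of radius r encloses a fraction (r/R)² of I_d. Then B·2πr = μ₀ I_d (r/R)², giving B = μ₀ I_d r/(2πR²) = 2.00×10^-7 T.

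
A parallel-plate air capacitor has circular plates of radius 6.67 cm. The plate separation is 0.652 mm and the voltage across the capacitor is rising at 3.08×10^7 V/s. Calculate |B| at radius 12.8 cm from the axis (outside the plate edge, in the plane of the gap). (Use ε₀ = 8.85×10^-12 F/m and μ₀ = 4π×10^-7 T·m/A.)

With E = V/d, dE/dt = 4.724×10^10 V/(m·s) and πR² = 0.01398 m², giving I_d = ε₀ πR² dE/dt = 5.845×10^-3 A.
For r ≥ R the full I_d is enclosed: B = μ₀ I_d/(2πr) = (4π×10^-7)(5.845×10^-3)/(2π·0.128) = 9.13×10^-9 T.

9.13×10^-9 T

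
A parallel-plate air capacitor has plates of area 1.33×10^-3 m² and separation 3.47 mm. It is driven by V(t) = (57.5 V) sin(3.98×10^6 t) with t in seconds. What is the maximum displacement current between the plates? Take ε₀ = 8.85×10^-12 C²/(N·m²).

(dE/dt)_max = V₀ω/d = 6.595×10^10 V/(m·s); ω = 3.98×10^6 rad/s.
I_d,max = ε₀ A (dE/dt)_max = (8.85×10^-12)(1.33×10^-3)(6.595×10^10) = 7.76×10^-4 A.

7.76×10^-4 A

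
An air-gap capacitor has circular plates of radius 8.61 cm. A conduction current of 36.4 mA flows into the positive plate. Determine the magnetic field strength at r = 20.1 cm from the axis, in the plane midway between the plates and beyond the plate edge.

No conduction current crosses the gap, so I_d there equals the 0.0364 A in the leads.
For r ≥ R the full I_d is enclosed: B = μ₀ I_d/(2πr) = (4π×10^-7)(0.0364)/(2π·0.201) = 3.62×10^-8 T.

3.62×10^-8 T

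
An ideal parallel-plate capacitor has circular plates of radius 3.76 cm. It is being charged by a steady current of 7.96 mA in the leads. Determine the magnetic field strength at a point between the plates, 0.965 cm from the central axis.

1.09×10^-8 T

By continuity the displacement current in the gap matches the conduction current: I_d = 7.96×10^-3 A.
∮B·dl = μ₀ I_d,enc with I_d,enc = I_d r²/R² = 5.243×10^-4 A; so B = μ₀ I_d,enc/(2πr) = 1.09×10^-8 T.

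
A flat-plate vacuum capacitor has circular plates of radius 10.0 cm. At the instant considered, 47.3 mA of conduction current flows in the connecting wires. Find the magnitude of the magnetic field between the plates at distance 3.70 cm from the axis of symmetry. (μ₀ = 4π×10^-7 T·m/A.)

Between the plates the displacement current equals the wire current: I_d = 47.3 mA = 0.0473 A.
∮B·dl = μ₀ I_d,enc with I_d,enc = I_d r²/R² = 6.475×10^-3 A; so B = μ₀ I_d,enc/(2πr) = 3.50×10^-8 T.

3.50×10^-8 T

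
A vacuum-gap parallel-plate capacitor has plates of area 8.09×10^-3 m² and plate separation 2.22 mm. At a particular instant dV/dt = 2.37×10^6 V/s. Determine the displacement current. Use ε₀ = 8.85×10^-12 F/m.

The displacement current equals the charging current C dV/dt. With C = ε₀A/d = (8.85×10^-12)(8.09×10^-3)/(2.22×10^-3) = 3.225×10^-11 F, I_d = (3.225×10^-11)(2.37×10^6) = 7.64×10^-5 A.

7.64×10^-5 A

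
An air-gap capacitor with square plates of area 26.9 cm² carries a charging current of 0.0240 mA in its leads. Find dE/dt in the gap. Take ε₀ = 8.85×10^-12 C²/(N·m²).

Charge continuity gives I_d = I = 2.40×10^-5 A between the plates.
Inverting I_d = ε₀ A dE/dt gives dE/dt = 2.40×10^-5 / (8.85×10^-12 · 2.69×10^-3) = 1.01×10^9 V/(m·s).

1.01×10^9 V/(m·s)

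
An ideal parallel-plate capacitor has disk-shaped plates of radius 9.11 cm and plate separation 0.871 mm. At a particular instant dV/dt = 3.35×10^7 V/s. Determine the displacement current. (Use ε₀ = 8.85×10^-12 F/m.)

E = V/d so dE/dt = (dV/dt)/d = 3.846×10^10 V/(m·s), and I_d = ε₀ A dE/dt = (8.85×10^-12)(0.02607)(3.846×10^10) = 8.87×10^-3 A.

8.87×10^-3 A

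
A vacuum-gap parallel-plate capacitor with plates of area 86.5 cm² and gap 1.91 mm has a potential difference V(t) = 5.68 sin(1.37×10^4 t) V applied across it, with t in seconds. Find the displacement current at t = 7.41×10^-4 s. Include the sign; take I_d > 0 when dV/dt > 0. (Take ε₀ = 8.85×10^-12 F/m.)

-2.33×10^-6 A

dV/dt = (5.68)(1.37×10^4)·cos(10.1517) = -5.815×10^4 V/s.
I_d = C dV/dt with C = ε₀A/d = (8.85×10^-12)(8.65×10^-3)/(1.91×10^-3) = 4.008×10^-11 F, so I_d = (4.008×10^-11)(-5.815×10^4) = -2.33×10^-6 A.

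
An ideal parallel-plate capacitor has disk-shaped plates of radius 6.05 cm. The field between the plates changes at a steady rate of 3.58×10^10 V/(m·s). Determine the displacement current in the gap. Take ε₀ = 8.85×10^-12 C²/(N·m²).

3.64×10^-3 A

The displacement current is ε₀ times dΦ_E/dt = ε₀ A dE/dt = (8.85×10^-12)(0.01150)(3.58×10^10) = 3.64×10^-3 A.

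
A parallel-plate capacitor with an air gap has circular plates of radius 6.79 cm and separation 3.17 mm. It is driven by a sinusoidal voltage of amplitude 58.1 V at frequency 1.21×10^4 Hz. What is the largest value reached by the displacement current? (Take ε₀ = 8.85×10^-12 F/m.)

1.79×10^-4 A

C = ε₀A/d = (8.85×10^-12)(0.01448)/(3.17×10^-3) = 4.043×10^-11 F; ω = 2πf = 7.603×10^4 rad/s.
I_d = C dV/dt, so |I_d|_max = C V₀ ω = (4.043×10^-11)(58.1)(7.603×10^4) = 1.79×10^-4 A.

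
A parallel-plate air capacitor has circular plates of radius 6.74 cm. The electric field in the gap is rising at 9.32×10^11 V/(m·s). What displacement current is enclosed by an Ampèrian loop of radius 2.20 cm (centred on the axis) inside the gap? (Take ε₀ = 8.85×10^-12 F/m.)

Total displacement current: I_d = ε₀(πR²)(dE/dt) = (8.85×10^-12)(0.01427)(9.32×10^11) = 0.1177 A.
Since J_d is uniform, the enclosed fraction is (r/R)² = 0.1065, giving I_d,enc = 0.0125 A.

0.0125 A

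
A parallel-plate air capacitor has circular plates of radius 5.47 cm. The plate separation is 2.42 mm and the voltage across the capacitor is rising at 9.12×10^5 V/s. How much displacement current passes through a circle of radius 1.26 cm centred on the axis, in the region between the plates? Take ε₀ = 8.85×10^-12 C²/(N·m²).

1.66×10^-6 A

With E = V/d, dE/dt = 3.769×10^8 V/(m·s) and πR² = 9.400×10^-3 m², giving I_d = ε₀ πR² dE/dt = 3.135×10^-5 A.
Since J_d is uniform, the enclosed fraction is (r/R)² = 0.05306, giving I_d,enc = 1.66×10^-6 A.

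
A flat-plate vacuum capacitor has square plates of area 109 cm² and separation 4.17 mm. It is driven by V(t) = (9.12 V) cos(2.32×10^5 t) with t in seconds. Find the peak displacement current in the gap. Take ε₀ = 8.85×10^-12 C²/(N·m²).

4.89×10^-5 A

C = ε₀A/d = (8.85×10^-12)(0.0109)/(4.17×10^-3) = 2.313×10^-11 F; ω = 2.32×10^5 rad/s.
I_d = C dV/dt, so |I_d|_max = C V₀ ω = (2.313×10^-11)(9.12)(2.32×10^5) = 4.89×10^-5 A.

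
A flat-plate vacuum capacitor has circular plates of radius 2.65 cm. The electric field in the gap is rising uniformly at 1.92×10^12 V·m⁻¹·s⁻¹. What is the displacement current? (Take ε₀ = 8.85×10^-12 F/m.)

I_d = ε₀ A (dE/dt) = (8.85×10^-12)(2.206×10^-3 m²)(1.92×10^12) = 0.0375 A.

0.0375 A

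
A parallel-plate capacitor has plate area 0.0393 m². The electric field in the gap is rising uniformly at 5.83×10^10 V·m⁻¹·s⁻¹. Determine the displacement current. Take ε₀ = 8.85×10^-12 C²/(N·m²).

0.0203 A

I_d = ε₀ A (dE/dt) = (8.85×10^-12)(0.0393 m²)(5.83×10^10) = 0.0203 A.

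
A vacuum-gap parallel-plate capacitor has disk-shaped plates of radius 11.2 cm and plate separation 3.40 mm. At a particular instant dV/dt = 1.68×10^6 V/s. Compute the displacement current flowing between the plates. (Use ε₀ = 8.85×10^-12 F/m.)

1.72×10^-4 A

The displacement current equals the charging current C dV/dt. With C = ε₀A/d = (8.85×10^-12)(0.03941)/(3.40×10^-3) = 1.026×10^-10 F, I_d = (1.026×10^-10)(1.68×10^6) = 1.72×10^-4 A.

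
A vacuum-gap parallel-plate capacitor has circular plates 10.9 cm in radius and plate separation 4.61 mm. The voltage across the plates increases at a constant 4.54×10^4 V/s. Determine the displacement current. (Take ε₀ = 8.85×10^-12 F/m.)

3.25×10^-6 A

C = ε₀A/d = (8.85×10^-12)(0.03733)/(4.61×10^-3) = 7.166×10^-11 F.
I_d = C dV/dt = (7.166×10^-11)(4.54×10^4) = 3.25×10^-6 A.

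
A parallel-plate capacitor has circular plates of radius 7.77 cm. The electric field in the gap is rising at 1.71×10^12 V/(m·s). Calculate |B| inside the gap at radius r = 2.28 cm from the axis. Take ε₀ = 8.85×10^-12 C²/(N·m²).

Through the whole plate area (πR² = 0.01897 m²), I_d = ε₀ πR² dE/dt = 0.2871 A.
∮B·dl = μ₀ I_d,enc with I_d,enc = I_d r²/R² = 0.02472 A; so B = μ₀ I_d,enc/(2πr) = 2.17×10^-7 T.

2.17×10^-7 T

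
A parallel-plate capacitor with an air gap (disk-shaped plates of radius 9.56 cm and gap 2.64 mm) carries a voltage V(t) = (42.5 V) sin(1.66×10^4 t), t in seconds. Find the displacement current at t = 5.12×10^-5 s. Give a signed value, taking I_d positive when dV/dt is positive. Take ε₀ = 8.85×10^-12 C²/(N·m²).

dE/dt = (V₀ω/d)·cos(ωt) with ωt = 0.84992 rad: (42.5)(1.66×10^4)(0.6600)/(2.64×10^-3) = 1.764×10^8 V/(m·s).
I_d = ε₀ A dE/dt = (8.85×10^-12)(0.02871)(1.764×10^8) = 4.48×10^-5 A.

4.48×10^-5 A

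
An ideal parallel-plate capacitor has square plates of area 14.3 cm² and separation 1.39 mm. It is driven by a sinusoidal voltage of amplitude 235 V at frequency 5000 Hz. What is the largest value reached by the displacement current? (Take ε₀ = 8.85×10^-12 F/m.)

(dE/dt)_max = V₀ω/d = 5.312×10^9 V/(m·s); ω = 2πf = 3.142×10^4 rad/s.
I_d,max = ε₀ A (dE/dt)_max = (8.85×10^-12)(1.43×10^-3)(5.312×10^9) = 6.72×10^-5 A.

6.72×10^-5 A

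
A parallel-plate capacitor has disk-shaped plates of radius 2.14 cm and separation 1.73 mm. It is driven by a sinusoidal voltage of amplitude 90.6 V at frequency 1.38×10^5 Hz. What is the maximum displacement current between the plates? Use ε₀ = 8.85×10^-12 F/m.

The displacement current equals the conduction current C dV/dt, which peaks at C V₀ ω.
With C = ε₀A/d = (8.85×10^-12)(1.439×10^-3)/(1.73×10^-3) = 7.361×10^-12 F and ω = 2πf = 8.671×10^5 rad/s, I_d,max = (7.361×10^-12)(90.6)(8.671×10^5) = 5.78×10^-4 A.

5.78×10^-4 A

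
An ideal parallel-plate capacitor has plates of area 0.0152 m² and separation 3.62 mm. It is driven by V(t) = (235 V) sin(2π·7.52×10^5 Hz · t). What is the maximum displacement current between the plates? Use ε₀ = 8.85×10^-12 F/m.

0.0413 A

C = ε₀A/d = (8.85×10^-12)(0.0152)/(3.62×10^-3) = 3.716×10^-11 F; ω = 2πf = 4.725×10^6 rad/s.
I_d = C dV/dt, so |I_d|_max = C V₀ ω = (3.716×10^-11)(235)(4.725×10^6) = 0.0413 A.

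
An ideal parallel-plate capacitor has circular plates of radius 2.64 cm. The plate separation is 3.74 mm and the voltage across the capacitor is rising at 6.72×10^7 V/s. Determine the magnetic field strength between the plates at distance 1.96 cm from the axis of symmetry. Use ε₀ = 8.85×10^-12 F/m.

dE/dt = (dV/dt)/d = 1.797×10^10 V/(m·s); I_d = ε₀(πR²)(dE/dt) = (8.85×10^-12)(2.190×10^-3)(1.797×10^10) = 3.483×10^-4 A.
For r < R the Ampère–Maxwell law gives B(2πr) = μ₀ I_d (r²/R²), so B = μ₀ I_d r/(2πR²) = (4π×10^-7)(3.483×10^-4)(0.0196)/(2π·0.0264²) = 1.96×10^-9 T.

1.96×10^-9 T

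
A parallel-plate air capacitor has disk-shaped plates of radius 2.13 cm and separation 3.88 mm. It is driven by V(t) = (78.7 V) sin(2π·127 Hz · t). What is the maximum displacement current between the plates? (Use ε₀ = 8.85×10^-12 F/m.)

(dE/dt)_max = V₀ω/d = 1.619×10^7 V/(m·s); ω = 2πf = 798.0 rad/s.
I_d,max = ε₀ A (dE/dt)_max = (8.85×10^-12)(1.425×10^-3)(1.619×10^7) = 2.04×10^-7 A.

2.04×10^-7 A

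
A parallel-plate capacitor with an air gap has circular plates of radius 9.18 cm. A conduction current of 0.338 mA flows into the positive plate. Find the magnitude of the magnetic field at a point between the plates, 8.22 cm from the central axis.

6.59×10^-10 T

By continuity the displacement current in the gap matches the conduction current: I_d = 3.38×10^-4 A.
∮B·dl = μ₀ I_d,enc with I_d,enc = I_d r²/R² = 2.710×10^-4 A; so B = μ₀ I_d,enc/(2πr) = 6.59×10^-10 T.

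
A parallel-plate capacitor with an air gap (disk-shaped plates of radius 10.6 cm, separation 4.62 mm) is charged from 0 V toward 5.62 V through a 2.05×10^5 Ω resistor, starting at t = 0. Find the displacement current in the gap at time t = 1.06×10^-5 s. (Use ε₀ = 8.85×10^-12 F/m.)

1.28×10^-5 A

With C = ε₀A/d = (8.85×10^-12)(0.03530)/(4.62×10^-3) = 6.762×10^-11 F, the time constant is τ = RC = 1.386×10^-5 s, so t/τ = 0.7648 and e^(−t/τ) = 0.4654.
I_d = I_cond = (V₀/R) e^(−t/τ) = (2.741×10^-5)(0.4654) = 1.28×10^-5 A.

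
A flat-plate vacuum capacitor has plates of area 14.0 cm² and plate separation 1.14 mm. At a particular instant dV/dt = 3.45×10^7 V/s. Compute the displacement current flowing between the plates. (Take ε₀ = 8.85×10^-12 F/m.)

3.75×10^-4 A

E = V/d so dE/dt = (dV/dt)/d = 3.026×10^10 V/(m·s), and I_d = ε₀ A dE/dt = (8.85×10^-12)(1.40×10^-3)(3.026×10^10) = 3.75×10^-4 A.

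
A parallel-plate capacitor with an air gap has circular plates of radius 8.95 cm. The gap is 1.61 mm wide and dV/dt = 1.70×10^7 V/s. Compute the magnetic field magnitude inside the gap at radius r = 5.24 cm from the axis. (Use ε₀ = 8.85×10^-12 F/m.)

dE/dt = (dV/dt)/d = 1.056×10^10 V/(m·s); I_d = ε₀(πR²)(dE/dt) = (8.85×10^-12)(0.02516)(1.056×10^10) = 2.351×10^-3 A.
An Ampèrian loop of radius r encloses a fraction (r/R)² of I_d. Then B·2πr = μ₀ I_d (r/R)², giving B = μ₀ I_d r/(2πR²) = 3.08×10^-9 T.

3.08×10^-9 T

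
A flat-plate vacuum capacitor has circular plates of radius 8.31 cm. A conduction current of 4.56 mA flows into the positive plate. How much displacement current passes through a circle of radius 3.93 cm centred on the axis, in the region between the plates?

By continuity the displacement current in the gap matches the conduction current: I_d = 4.56×10^-3 A.
The field is uniform, so I_d,enc = I_d (r/R)² = (4.56×10^-3)(3.93/8.31)² = 1.02×10^-3 A.

1.02×10^-3 A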